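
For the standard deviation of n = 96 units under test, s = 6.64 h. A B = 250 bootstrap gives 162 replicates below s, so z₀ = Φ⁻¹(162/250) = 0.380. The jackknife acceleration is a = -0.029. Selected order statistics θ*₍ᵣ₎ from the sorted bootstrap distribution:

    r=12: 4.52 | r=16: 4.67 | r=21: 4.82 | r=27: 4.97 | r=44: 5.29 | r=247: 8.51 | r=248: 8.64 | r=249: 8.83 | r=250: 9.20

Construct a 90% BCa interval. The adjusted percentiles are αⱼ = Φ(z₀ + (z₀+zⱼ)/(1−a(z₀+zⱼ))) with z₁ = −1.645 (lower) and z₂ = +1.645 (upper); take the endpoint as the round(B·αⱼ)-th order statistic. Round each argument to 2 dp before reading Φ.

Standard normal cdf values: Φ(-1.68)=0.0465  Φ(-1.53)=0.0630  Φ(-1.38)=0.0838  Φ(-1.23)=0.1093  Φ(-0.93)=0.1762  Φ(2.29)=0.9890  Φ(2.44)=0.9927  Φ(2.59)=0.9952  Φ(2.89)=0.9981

(5.29, 8.51)

Lower: z₀ + z₁ = 0.380 + (-1.645) = -1.265; 1 − a(z₀+z₁) = 1 − (-0.029)(-1.265) = 0.9633; argument = 0.380 + (-1.265)/0.9633 = -0.9332 → -0.93.
α₁ = Φ(-0.93) = 0.1762; rank = round(250 × 0.1762) = 44; θ*₍44₎ = 5.29.
Upper: z₀ + z₂ = 2.025; 1 − a(z₀+z₂) = 1.0587; argument = 2.2927 → 2.29; α₂ = 0.9890; rank = 247; θ*₍247₎ = 8.51.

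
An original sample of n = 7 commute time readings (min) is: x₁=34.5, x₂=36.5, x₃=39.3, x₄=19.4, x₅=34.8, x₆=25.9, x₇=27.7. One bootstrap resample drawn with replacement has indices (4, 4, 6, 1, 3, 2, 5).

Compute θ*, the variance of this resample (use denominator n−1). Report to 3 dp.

θ* = 68.926

Resample values: 19.4, 19.4, 25.9, 34.5, 39.3, 36.5, 34.8.
Mean = 29.9714; sum of squared deviations = 413.5543
s² = 413.5543 / 6 = 68.9257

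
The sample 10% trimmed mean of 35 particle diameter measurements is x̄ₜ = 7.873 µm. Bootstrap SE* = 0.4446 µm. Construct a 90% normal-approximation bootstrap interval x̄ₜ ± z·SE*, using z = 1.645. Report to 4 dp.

(7.1416, 8.6044)

Margin = 1.645 × 0.4446 = 0.73137
Interval: 7.873 ± 0.73137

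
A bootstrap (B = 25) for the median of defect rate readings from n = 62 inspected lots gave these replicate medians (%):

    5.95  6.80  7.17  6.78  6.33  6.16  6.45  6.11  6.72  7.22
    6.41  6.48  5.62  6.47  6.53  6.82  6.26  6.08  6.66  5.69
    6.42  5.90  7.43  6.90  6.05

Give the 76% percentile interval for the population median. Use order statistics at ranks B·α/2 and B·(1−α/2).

Sorted replicates: 5.62, 5.69, 5.90, 5.95, 6.05, 6.08, 6.11, 6.16, 6.26, 6.33, 6.41, 6.42, 6.45, 6.47, 6.48, 6.53, 6.66, 6.72, 6.78, 6.80, 6.82, 6.90, 7.17, 7.22, 7.43
α = 0.24; lower rank = 25 × 0.120 = 3; upper rank = 25 × 0.880 = 22.
The 3rd smallest replicate is 5.90; the 22nd is 6.90.

(5.90, 6.90)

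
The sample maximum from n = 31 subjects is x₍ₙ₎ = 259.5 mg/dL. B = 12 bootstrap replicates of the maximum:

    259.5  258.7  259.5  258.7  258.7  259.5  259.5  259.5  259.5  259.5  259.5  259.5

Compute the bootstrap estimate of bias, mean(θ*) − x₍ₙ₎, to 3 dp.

mean(θ*) = (259.5 + 258.7 + 259.5 + 258.7 + 258.7 + 259.5 + 259.5 + 259.5 + 259.5 + 259.5 + 259.5 + 259.5) / 12 = 259.3000
bias = 259.3000 − 259.5

bias = −0.200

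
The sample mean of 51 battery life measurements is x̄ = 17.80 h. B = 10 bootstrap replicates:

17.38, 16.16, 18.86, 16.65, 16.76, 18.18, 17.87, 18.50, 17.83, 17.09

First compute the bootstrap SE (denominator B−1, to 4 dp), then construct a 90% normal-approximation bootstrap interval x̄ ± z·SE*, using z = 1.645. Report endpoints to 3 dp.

(16.370, 19.230)

Mean of replicates = 17.5280; sum of squared deviations = 6.7982; SE* = √(6.7982/9) = 0.8691
Margin = 1.645 × 0.8691 = 1.4297
Interval: 17.80 ± 1.4297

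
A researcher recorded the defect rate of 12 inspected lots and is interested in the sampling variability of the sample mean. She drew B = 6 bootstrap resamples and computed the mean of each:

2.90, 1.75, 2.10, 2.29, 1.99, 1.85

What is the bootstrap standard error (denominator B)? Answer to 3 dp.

SE* = 0.379

Bootstrap SE is the standard deviation of the 6 replicate means.
Mean of replicates: (2.90 + 1.75 + 2.10 + 2.29 + 1.99 + 1.85) / 6 = 12.8800 / 6 = 2.1467
Sum of squared deviations: (+0.7533)² + (−0.3967)² + (−0.0467)² + (+0.1433)² + (−0.1567)² + (−0.2967)² = 0.8601
Variance = 0.8601 / 6 = 0.1434
SE* = √0.1434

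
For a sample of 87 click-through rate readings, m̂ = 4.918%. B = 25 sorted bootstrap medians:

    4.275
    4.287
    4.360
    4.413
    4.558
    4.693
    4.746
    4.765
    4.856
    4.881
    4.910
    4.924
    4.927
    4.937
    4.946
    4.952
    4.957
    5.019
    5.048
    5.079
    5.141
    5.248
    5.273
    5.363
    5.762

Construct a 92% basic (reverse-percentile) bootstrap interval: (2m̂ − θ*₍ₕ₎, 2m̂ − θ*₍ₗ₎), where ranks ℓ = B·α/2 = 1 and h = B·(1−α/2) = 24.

(4.473, 5.561)

Percentile endpoints at ranks 1 and 24: θ*₍1₎ = 4.275, θ*₍24₎ = 5.363.
Basic interval reflects these around m̂:
  lower = 2 × 4.918 − 5.363 = 4.473
  upper = 2 × 4.918 − 4.275 = 5.561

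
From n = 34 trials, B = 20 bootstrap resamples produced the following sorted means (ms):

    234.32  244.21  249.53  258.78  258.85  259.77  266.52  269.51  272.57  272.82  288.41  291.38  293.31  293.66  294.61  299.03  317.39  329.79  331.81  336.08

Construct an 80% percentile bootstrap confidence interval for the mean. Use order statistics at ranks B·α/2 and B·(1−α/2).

(244.21, 329.79)

α = 0.20; lower rank = 20 × 0.100 = 2; upper rank = 20 × 0.900 = 18.
The 2nd smallest replicate is 244.21; the 18th is 329.79.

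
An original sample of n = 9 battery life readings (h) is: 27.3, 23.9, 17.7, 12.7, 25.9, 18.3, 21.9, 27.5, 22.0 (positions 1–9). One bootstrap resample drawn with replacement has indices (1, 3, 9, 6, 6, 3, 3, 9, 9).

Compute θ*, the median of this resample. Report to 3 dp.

θ* = 18.300

Resample values: 27.3, 17.7, 22.0, 18.3, 18.3, 17.7, 17.7, 22.0, 22.0.
Sorted: 17.7, 17.7, 17.7, 18.3, 18.3, 22.0, 22.0, 22.0, 27.3
Median = middle value = 18.300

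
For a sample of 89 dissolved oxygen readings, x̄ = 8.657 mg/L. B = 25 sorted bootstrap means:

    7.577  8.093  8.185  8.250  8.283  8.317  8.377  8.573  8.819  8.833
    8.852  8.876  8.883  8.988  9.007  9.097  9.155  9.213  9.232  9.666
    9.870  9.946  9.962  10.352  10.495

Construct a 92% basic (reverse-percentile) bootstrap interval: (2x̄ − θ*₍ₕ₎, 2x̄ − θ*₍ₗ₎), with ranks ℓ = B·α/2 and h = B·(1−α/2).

(6.962, 9.737)

Percentile endpoints at ranks 1 and 24: θ*₍1₎ = 7.577, θ*₍24₎ = 10.352.
Basic interval reflects these around x̄:
  lower = 2 × 8.657 − 10.352 = 6.962
  upper = 2 × 8.657 − 7.577 = 9.737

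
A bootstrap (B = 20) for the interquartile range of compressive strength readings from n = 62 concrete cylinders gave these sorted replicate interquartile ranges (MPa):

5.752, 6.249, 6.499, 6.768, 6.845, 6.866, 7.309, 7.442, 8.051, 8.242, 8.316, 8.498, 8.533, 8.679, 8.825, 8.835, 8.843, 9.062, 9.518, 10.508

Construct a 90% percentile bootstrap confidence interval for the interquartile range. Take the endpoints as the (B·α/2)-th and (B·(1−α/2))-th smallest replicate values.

(5.752, 9.518)

α = 0.10; lower rank = 20 × 0.050 = 1; upper rank = 20 × 0.950 = 19.
The 1st smallest replicate is 5.752; the 19th is 9.518.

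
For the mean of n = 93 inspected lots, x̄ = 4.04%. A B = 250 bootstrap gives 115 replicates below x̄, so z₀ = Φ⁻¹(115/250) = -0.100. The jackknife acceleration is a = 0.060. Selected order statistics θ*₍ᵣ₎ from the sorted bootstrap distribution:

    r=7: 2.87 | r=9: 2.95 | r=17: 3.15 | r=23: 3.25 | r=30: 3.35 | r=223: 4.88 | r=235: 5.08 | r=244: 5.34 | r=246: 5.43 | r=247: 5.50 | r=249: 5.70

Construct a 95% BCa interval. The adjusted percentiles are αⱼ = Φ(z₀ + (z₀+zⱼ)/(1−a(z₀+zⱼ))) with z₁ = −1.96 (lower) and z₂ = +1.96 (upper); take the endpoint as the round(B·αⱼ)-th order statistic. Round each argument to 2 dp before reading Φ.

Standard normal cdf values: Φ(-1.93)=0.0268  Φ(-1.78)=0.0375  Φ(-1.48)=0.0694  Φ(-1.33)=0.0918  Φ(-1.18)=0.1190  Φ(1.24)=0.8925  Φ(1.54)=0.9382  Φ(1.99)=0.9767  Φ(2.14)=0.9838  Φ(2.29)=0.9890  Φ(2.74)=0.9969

(2.87, 5.34)

Lower: z₀ + z₁ = -0.100 + (-1.960) = -2.060; 1 − a(z₀+z₁) = 1 − (0.060)(-2.060) = 1.1236; argument = -0.100 + (-2.060)/1.1236 = -1.9334 → -1.93.
α₁ = Φ(-1.93) = 0.0268; rank = round(250 × 0.0268) = 7; θ*₍7₎ = 2.87.
Upper: z₀ + z₂ = 1.860; 1 − a(z₀+z₂) = 0.8884; argument = 1.9937 → 1.99; α₂ = 0.9767; rank = 244; θ*₍244₎ = 5.34.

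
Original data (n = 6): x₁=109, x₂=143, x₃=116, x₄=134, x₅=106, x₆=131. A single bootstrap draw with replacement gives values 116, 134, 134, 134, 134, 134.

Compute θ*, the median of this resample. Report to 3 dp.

θ* = 134.000

Sorted: 116, 134, 134, 134, 134, 134
Median = average of the two middle values = 134.000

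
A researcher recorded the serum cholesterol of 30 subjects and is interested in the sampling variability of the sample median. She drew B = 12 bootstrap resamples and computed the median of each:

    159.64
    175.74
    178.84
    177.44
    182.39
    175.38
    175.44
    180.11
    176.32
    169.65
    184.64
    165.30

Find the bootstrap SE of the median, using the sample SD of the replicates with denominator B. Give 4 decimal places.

Bootstrap SE is the standard deviation of the 12 replicate medians.
Mean of replicates: (159.64 + 175.74 + 178.84 + 177.44 + 182.39 + 175.38 + 175.44 + 180.11 + 176.32 + 169.65 + 184.64 + 165.30) / 12 = 2100.89000 / 12 = 175.07417
Sum of squared deviations: (−15.43417)² + (+0.66583)² + (+3.76583)² + (+2.36583)² + (+7.31583)² + (+0.30583)² + (+0.36583)² + (+5.03583)² + (+1.24583)² + (−5.42417)² + (+9.56583)² + (−9.77417)² = 555.55709
Variance = 555.55709 / 12 = 46.29642
SE* = √46.29642

SE* = 6.8041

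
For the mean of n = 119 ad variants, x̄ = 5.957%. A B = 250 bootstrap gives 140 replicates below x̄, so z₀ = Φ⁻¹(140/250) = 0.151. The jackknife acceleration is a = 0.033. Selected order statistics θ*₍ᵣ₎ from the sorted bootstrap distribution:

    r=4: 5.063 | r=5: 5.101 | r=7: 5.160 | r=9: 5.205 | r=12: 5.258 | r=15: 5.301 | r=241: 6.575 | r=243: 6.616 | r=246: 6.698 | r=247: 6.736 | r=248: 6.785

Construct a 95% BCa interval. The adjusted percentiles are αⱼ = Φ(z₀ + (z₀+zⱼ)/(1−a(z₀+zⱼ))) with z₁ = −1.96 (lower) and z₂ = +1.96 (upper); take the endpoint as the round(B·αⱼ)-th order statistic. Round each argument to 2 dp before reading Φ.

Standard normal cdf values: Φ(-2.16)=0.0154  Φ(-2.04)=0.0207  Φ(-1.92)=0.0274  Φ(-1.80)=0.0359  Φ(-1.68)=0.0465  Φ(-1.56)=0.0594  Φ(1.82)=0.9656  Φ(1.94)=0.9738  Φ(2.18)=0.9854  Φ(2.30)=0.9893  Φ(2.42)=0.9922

Lower: z₀ + z₁ = 0.151 + (-1.960) = -1.809; 1 − a(z₀+z₁) = 1 − (0.033)(-1.809) = 1.0597; argument = 0.151 + (-1.809)/1.0597 = -1.5561 → -1.56.
α₁ = Φ(-1.56) = 0.0594; rank = round(250 × 0.0594) = 15; θ*₍15₎ = 5.301.
Upper: z₀ + z₂ = 2.111; 1 − a(z₀+z₂) = 0.9303; argument = 2.4201 → 2.42; α₂ = 0.9922; rank = 248; θ*₍248₎ = 6.785.

(5.301, 6.785)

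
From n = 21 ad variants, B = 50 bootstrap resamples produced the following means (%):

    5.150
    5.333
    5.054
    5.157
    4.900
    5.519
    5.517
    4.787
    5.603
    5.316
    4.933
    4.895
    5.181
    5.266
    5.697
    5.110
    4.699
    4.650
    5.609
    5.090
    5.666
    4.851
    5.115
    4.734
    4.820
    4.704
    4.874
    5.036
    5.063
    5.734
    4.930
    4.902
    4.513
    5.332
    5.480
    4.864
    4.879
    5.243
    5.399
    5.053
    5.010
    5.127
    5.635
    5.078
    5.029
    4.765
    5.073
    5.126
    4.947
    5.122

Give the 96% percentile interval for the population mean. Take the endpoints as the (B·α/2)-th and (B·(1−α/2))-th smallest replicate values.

Sorted replicates: 4.513, 4.650, 4.699, 4.704, 4.734, 4.765, 4.787, 4.820, 4.851, 4.864, 4.874, 4.879, 4.895, 4.900, 4.902, 4.930, 4.933, 4.947, 5.010, 5.029, 5.036, 5.053, 5.054, 5.063, 5.073, 5.078, 5.090, 5.110, 5.115, 5.122, 5.126, 5.127, 5.150, 5.157, 5.181, 5.243, 5.266, 5.316, 5.332, 5.333, 5.399, 5.480, 5.517, 5.519, 5.603, 5.609, 5.635, 5.666, 5.697, 5.734
α = 0.04; lower rank = 50 × 0.020 = 1; upper rank = 50 × 0.980 = 49.
The 1st smallest replicate is 4.513; the 49th is 5.697.

(4.513, 5.697)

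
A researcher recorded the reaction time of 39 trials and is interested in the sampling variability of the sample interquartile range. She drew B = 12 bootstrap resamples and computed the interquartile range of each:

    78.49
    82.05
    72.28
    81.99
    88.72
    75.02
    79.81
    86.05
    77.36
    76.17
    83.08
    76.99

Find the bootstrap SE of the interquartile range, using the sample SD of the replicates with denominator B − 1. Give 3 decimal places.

SE* = 4.742

Bootstrap SE is the standard deviation of the 12 replicate interquartile ranges.
Mean of replicates: (78.49 + 82.05 + 72.28 + 81.99 + 88.72 + 75.02 + 79.81 + 86.05 + 77.36 + 76.17 + 83.08 + 76.99) / 12 = 958.0100 / 12 = 79.8342
Sum of squared deviations: (−1.3442)² + (+2.2158)² + (−7.5542)² + (+2.1558)² + (+8.8858)² + (−4.8142)² + (−0.0242)² + (+6.2158)² + (−2.4742)² + (−3.6642)² + (+3.2458)² + (−2.8442)² = 247.3735
Variance = 247.3735 / 11 = 22.4885
SE* = √22.4885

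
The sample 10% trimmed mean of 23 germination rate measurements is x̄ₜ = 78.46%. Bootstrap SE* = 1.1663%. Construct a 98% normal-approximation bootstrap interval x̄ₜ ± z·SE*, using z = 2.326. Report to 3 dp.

Margin = 2.326 × 1.1663 = 2.7128
Interval: 78.46 ± 2.7128

(75.747, 81.173)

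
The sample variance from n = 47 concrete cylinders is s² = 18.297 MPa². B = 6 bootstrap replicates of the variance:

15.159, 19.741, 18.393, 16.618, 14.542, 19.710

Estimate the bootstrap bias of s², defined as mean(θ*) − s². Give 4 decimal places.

bias = −0.9365

mean(θ*) = (15.159 + 19.741 + 18.393 + 16.618 + 14.542 + 19.710) / 6 = 17.36050
bias = 17.36050 − 18.297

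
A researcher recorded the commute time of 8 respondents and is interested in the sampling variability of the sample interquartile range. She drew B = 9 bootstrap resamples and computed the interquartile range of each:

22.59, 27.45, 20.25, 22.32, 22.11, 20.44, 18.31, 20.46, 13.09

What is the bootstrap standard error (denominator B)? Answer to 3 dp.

Bootstrap SE is the standard deviation of the 9 replicate interquartile ranges.
Mean of replicates: (22.59 + 27.45 + 20.25 + 22.32 + 22.11 + 20.44 + 18.31 + 20.46 + 13.09) / 9 = 187.0200 / 9 = 20.7800
Sum of squared deviations: (+1.8100)² + (+6.6700)² + (−0.5300)² + (+1.5400)² + (+1.3300)² + (−0.3400)² + (−2.4700)² + (−0.3200)² + (−7.6900)² = 117.6414
Variance = 117.6414 / 9 = 13.0713
SE* = √13.0713

SE* = 3.615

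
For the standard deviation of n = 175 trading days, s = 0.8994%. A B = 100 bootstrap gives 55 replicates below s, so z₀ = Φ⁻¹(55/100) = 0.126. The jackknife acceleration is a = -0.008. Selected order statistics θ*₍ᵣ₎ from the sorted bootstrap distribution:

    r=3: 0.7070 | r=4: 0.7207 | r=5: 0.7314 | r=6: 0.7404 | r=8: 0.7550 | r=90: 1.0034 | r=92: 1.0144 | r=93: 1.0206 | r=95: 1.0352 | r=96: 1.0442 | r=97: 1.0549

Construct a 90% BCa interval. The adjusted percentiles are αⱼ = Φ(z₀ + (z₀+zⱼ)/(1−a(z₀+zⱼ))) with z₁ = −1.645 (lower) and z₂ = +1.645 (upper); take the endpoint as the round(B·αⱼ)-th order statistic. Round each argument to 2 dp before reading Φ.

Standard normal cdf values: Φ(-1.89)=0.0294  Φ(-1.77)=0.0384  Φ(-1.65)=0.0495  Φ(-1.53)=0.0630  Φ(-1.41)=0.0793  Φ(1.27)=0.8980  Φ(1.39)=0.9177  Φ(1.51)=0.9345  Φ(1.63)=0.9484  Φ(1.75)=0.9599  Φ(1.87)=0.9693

Lower: z₀ + z₁ = 0.126 + (-1.645) = -1.519; 1 − a(z₀+z₁) = 1 − (-0.008)(-1.519) = 0.9878; argument = 0.126 + (-1.519)/0.9878 = -1.4117 → -1.41.
α₁ = Φ(-1.41) = 0.0793; rank = round(100 × 0.0793) = 8; θ*₍8₎ = 0.7550.
Upper: z₀ + z₂ = 1.771; 1 − a(z₀+z₂) = 1.0142; argument = 1.8723 → 1.87; α₂ = 0.9693; rank = 97; θ*₍97₎ = 1.0549.

(0.7550, 1.0549)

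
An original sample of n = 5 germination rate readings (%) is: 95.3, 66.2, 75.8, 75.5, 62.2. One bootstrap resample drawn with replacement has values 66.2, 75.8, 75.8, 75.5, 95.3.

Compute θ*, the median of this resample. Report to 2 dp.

θ* = 75.80

Sorted: 66.2, 75.5, 75.8, 75.8, 95.3
Median = middle value = 75.80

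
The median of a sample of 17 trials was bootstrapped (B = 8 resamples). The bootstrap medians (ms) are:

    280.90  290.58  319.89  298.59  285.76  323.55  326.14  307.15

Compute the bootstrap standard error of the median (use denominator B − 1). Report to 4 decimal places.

Bootstrap SE is the standard deviation of the 8 replicate medians.
Mean of replicates: (280.90 + 290.58 + 319.89 + 298.59 + 285.76 + 323.55 + 326.14 + 307.15) / 8 = 2432.56000 / 8 = 304.07000
Sum of squared deviations: (−23.17000)² + (−13.49000)² + (+15.82000)² + (−5.48000)² + (−18.31000)² + (+19.48000)² + (+22.07000)² + (+3.08000)² = 2210.42960
Variance = 2210.42960 / 7 = 315.77566
SE* = √315.77566

SE* = 17.7701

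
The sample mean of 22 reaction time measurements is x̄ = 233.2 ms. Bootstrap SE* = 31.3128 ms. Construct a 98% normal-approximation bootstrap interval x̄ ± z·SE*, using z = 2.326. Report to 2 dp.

Margin = 2.326 × 31.3128 = 72.834
Interval: 233.2 ± 72.834

(160.37, 306.03)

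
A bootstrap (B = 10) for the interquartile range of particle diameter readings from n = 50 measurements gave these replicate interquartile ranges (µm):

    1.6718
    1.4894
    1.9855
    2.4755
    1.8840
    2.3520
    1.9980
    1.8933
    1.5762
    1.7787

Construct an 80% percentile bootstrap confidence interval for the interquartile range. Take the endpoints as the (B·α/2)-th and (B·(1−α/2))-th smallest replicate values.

(1.4894, 2.3520)

Sorted replicates: 1.4894, 1.5762, 1.6718, 1.7787, 1.8840, 1.8933, 1.9855, 1.9980, 2.3520, 2.4755
α = 0.20; lower rank = 10 × 0.100 = 1; upper rank = 10 × 0.900 = 9.
The 1st smallest replicate is 1.4894; the 9th is 2.3520.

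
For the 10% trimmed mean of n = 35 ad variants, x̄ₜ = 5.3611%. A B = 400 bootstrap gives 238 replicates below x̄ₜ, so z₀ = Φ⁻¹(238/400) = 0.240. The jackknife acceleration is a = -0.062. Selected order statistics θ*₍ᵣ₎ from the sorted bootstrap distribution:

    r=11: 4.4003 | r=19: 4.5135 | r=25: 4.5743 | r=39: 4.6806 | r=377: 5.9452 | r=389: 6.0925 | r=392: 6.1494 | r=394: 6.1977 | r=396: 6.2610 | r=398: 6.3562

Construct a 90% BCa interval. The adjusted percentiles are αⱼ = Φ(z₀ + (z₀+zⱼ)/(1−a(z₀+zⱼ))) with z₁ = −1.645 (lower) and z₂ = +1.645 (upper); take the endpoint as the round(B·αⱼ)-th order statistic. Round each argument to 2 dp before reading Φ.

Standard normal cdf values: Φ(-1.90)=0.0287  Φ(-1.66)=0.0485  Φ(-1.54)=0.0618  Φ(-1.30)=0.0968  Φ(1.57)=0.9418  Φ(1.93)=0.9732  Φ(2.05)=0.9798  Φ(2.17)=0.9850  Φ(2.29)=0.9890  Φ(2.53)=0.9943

(4.6806, 6.0925)

Lower: z₀ + z₁ = 0.240 + (-1.645) = -1.405; 1 − a(z₀+z₁) = 1 − (-0.062)(-1.405) = 0.9129; argument = 0.240 + (-1.405)/0.9129 = -1.2991 → -1.30.
α₁ = Φ(-1.30) = 0.0968; rank = round(400 × 0.0968) = 39; θ*₍39₎ = 4.6806.
Upper: z₀ + z₂ = 1.885; 1 − a(z₀+z₂) = 1.1169; argument = 1.9278 → 1.93; α₂ = 0.9732; rank = 389; θ*₍389₎ = 6.0925.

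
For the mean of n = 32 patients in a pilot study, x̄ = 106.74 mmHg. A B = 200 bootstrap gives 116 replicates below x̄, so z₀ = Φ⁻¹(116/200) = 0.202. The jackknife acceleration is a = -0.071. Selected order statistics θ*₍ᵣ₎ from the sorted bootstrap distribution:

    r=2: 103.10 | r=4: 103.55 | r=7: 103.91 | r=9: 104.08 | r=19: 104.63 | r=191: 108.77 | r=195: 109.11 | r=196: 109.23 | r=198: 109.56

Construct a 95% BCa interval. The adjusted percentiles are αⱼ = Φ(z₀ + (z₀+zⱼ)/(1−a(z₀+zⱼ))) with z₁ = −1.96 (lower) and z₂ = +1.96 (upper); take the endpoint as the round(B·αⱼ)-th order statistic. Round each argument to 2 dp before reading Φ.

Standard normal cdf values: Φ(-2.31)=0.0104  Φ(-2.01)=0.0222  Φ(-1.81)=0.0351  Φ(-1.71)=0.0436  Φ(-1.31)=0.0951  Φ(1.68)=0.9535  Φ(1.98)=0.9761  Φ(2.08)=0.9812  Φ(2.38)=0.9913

(103.91, 109.23)

Lower: z₀ + z₁ = 0.202 + (-1.960) = -1.758; 1 − a(z₀+z₁) = 1 − (-0.071)(-1.758) = 0.8752; argument = 0.202 + (-1.758)/0.8752 = -1.8067 → -1.81.
α₁ = Φ(-1.81) = 0.0351; rank = round(200 × 0.0351) = 7; θ*₍7₎ = 103.91.
Upper: z₀ + z₂ = 2.162; 1 − a(z₀+z₂) = 1.1535; argument = 2.0763 → 2.08; α₂ = 0.9812; rank = 196; θ*₍196₎ = 109.23.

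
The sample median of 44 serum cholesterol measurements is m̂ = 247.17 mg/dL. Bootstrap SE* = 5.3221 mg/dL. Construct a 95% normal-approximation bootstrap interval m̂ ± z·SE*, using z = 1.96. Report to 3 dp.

Margin = 1.96 × 5.3221 = 10.4313
Interval: 247.17 ± 10.4313

(236.739, 257.601)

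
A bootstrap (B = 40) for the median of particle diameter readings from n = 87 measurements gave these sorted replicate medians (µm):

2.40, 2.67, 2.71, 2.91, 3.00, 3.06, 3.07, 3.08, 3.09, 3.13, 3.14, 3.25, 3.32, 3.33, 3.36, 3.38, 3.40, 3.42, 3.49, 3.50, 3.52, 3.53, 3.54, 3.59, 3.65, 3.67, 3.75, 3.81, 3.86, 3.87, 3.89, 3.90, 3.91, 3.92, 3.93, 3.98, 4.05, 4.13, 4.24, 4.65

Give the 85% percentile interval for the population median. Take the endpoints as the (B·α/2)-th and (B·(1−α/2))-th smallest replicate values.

α = 0.15; lower rank = 40 × 0.075 = 3; upper rank = 40 × 0.925 = 37.
The 3rd smallest replicate is 2.71; the 37th is 4.05.

(2.71, 4.05)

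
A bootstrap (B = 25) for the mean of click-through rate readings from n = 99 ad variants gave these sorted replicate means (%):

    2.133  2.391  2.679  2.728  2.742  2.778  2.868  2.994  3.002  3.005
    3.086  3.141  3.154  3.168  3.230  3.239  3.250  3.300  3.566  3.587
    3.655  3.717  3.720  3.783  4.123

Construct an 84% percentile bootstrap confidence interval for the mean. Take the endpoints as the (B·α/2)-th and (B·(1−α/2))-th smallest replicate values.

α = 0.16; lower rank = 25 × 0.080 = 2; upper rank = 25 × 0.920 = 23.
The 2nd smallest replicate is 2.391; the 23rd is 3.720.

(2.391, 3.720)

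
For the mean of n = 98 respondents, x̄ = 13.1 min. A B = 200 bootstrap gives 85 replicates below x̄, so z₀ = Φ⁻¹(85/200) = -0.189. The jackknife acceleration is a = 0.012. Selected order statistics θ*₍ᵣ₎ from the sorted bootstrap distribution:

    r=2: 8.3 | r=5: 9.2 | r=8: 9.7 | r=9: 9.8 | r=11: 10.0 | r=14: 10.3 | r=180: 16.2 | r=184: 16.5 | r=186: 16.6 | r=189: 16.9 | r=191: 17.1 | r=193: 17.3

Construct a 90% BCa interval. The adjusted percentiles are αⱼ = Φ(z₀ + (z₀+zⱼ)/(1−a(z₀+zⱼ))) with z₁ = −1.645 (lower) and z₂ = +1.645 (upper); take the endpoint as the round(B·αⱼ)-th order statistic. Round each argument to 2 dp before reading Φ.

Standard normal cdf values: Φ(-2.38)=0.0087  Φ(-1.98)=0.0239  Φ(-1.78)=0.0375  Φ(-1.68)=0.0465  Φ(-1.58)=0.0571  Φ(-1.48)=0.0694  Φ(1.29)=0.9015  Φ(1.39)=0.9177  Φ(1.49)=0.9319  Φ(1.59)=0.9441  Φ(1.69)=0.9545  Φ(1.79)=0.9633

Lower: z₀ + z₁ = -0.189 + (-1.645) = -1.834; 1 − a(z₀+z₁) = 1 − (0.012)(-1.834) = 1.0220; argument = -0.189 + (-1.834)/1.0220 = -1.9835 → -1.98.
α₁ = Φ(-1.98) = 0.0239; rank = round(200 × 0.0239) = 5; θ*₍5₎ = 9.2.
Upper: z₀ + z₂ = 1.456; 1 − a(z₀+z₂) = 0.9825; argument = 1.2929 → 1.29; α₂ = 0.9015; rank = 180; θ*₍180₎ = 16.2.

(9.2, 16.2)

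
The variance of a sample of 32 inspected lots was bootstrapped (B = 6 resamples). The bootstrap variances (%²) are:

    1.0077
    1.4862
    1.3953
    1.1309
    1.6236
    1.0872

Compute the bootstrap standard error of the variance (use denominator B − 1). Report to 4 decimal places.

Bootstrap SE is the standard deviation of the 6 replicate variances.
Mean of replicates: (1.0077 + 1.4862 + 1.3953 + 1.1309 + 1.6236 + 1.0872) / 6 = 7.73090 / 6 = 1.28848
Sum of squared deviations: (−0.28078)² + (+0.19772)² + (+0.10682)² + (−0.15758)² + (+0.33512)² + (−0.20128)² = 0.30699
Variance = 0.30699 / 5 = 0.06140
SE* = √0.06140

SE* = 0.2478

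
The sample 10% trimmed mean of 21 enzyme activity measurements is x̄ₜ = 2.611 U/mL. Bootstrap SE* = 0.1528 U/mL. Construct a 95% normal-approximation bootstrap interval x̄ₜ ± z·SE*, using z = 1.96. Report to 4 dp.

Margin = 1.96 × 0.1528 = 0.29949
Interval: 2.611 ± 0.29949

(2.3115, 2.9105)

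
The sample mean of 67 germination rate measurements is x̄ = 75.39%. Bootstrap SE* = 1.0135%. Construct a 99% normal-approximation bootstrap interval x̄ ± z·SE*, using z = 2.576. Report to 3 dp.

(72.779, 78.001)

Margin = 2.576 × 1.0135 = 2.6108
Interval: 75.39 ± 2.6108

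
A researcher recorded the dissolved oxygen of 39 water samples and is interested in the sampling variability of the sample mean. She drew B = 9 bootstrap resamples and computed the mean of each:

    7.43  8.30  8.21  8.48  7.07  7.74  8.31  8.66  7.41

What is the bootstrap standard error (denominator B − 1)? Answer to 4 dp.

SE* = 0.5573

Bootstrap SE is the standard deviation of the 9 replicate means.
Mean of replicates: (7.43 + 8.30 + 8.21 + 8.48 + 7.07 + 7.74 + 8.31 + 8.66 + 7.41) / 9 = 71.61000 / 9 = 7.95667
Sum of squared deviations: (−0.52667)² + (+0.34333)² + (+0.25333)² + (+0.52333)² + (−0.88667)² + (−0.21667)² + (+0.35333)² + (+0.70333)² + (−0.54667)² = 2.48480
Variance = 2.48480 / 8 = 0.31060
SE* = √0.31060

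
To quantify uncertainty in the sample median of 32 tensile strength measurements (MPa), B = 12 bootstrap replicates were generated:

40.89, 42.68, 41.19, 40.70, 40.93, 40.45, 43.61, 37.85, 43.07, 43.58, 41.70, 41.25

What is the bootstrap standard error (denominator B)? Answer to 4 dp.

SE* = 1.5437

Bootstrap SE is the standard deviation of the 12 replicate medians.
Mean of replicates: (40.89 + 42.68 + 41.19 + 40.70 + 40.93 + 40.45 + 43.61 + 37.85 + 43.07 + 43.58 + 41.70 + 41.25) / 12 = 497.90000 / 12 = 41.49167
Sum of squared deviations: (−0.60167)² + (+1.18833)² + (−0.30167)² + (−0.79167)² + (−0.56167)² + (−1.04167)² + (+2.11833)² + (−3.64167)² + (+1.57833)² + (+2.08833)² + (+0.20833)² + (−0.24167)² = 28.59557
Variance = 28.59557 / 12 = 2.38296
SE* = √2.38296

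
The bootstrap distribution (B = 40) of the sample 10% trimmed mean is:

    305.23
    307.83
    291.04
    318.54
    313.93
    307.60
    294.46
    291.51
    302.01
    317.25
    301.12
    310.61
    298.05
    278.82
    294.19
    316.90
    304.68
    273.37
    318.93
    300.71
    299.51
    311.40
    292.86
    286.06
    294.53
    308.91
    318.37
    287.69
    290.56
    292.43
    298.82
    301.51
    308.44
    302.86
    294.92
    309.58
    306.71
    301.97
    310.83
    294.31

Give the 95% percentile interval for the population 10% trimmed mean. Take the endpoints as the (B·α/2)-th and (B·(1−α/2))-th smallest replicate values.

(273.37, 318.54)

Sorted replicates: 273.37, 278.82, 286.06, 287.69, 290.56, 291.04, 291.51, 292.43, 292.86, 294.19, 294.31, 294.46, 294.53, 294.92, 298.05, 298.82, 299.51, 300.71, 301.12, 301.51, 301.97, 302.01, 302.86, 304.68, 305.23, 306.71, 307.60, 307.83, 308.44, 308.91, 309.58, 310.61, 310.83, 311.40, 313.93, 316.90, 317.25, 318.37, 318.54, 318.93
α = 0.05; lower rank = 40 × 0.025 = 1; upper rank = 40 × 0.975 = 39.
The 1st smallest replicate is 273.37; the 39th is 318.54.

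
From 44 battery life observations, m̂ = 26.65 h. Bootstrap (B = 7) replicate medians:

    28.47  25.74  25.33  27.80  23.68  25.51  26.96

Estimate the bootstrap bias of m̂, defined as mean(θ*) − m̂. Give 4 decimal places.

bias = −0.4371

mean(θ*) = (28.47 + 25.74 + 25.33 + 27.80 + 23.68 + 25.51 + 26.96) / 7 = 26.21286
bias = 26.21286 − 26.65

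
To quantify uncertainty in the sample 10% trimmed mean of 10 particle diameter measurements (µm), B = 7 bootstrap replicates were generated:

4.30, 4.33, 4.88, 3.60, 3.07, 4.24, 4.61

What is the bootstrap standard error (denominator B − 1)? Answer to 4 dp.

Bootstrap SE is the standard deviation of the 7 replicate 10% trimmed means.
Mean of replicates: (4.30 + 4.33 + 4.88 + 3.60 + 3.07 + 4.24 + 4.61) / 7 = 29.03000 / 7 = 4.14714
Sum of squared deviations: (+0.15286)² + (+0.18286)² + (+0.73286)² + (−0.54714)² + (−1.07714)² + (+0.09286)² + (+0.46286)² = 2.27634
Variance = 2.27634 / 6 = 0.37939
SE* = √0.37939

SE* = 0.6159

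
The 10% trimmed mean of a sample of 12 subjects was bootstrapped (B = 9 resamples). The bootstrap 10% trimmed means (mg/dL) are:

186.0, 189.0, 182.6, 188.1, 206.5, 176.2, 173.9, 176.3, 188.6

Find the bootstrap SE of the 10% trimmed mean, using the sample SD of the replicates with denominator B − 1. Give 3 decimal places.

Bootstrap SE is the standard deviation of the 9 replicate 10% trimmed means.
Mean of replicates: (186.0 + 189.0 + 182.6 + 188.1 + 206.5 + 176.2 + 173.9 + 176.3 + 188.6) / 9 = 1667.2000 / 9 = 185.2444
Sum of squared deviations: (+0.7556)² + (+3.7556)² + (−2.6444)² + (+2.8556)² + (+21.2556)² + (−9.0444)² + (−11.3444)² + (−8.9444)² + (+3.3556)² = 783.3822
Variance = 783.3822 / 8 = 97.9228
SE* = √97.9228

SE* = 9.896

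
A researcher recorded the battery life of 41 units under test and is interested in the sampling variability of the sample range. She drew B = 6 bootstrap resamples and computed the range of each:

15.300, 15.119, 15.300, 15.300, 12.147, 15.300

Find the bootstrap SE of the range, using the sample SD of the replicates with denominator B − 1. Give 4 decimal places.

Bootstrap SE is the standard deviation of the 6 replicate ranges.
Mean of replicates: (15.300 + 15.119 + 15.300 + 15.300 + 12.147 + 15.300) / 6 = 88.46600 / 6 = 14.74433
Sum of squared deviations: (+0.55567)² + (+0.37467)² + (+0.55567)² + (+0.55567)² + (−2.59733)² + (+0.55567)² = 8.12158
Variance = 8.12158 / 5 = 1.62432
SE* = √1.62432

SE* = 1.2745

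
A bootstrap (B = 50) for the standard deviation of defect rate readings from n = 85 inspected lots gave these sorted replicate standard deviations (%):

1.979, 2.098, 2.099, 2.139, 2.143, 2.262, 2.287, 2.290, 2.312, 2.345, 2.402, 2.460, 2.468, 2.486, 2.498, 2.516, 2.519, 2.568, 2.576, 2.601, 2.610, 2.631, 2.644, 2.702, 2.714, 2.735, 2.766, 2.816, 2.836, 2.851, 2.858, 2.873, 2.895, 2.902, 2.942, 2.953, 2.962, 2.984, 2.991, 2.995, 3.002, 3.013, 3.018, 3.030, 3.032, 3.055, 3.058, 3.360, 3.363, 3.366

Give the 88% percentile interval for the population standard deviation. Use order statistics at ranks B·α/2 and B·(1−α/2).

(2.099, 3.058)

α = 0.12; lower rank = 50 × 0.060 = 3; upper rank = 50 × 0.940 = 47.
The 3rd smallest replicate is 2.099; the 47th is 3.058.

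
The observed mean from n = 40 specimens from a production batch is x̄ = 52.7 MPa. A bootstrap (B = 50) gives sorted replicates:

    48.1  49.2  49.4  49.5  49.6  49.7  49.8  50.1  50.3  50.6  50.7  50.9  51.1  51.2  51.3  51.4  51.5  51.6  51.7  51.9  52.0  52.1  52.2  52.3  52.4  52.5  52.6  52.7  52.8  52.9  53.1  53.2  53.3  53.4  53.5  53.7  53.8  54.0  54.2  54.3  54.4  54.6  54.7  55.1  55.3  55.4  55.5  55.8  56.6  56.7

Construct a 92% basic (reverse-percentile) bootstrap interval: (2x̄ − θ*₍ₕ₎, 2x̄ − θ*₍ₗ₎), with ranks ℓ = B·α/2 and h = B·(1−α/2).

Percentile endpoints at ranks 2 and 48: θ*₍2₎ = 49.2, θ*₍48₎ = 55.8.
Basic interval reflects these around x̄:
  lower = 2 × 52.7 − 55.8 = 49.6
  upper = 2 × 52.7 − 49.2 = 56.2

(49.6, 56.2)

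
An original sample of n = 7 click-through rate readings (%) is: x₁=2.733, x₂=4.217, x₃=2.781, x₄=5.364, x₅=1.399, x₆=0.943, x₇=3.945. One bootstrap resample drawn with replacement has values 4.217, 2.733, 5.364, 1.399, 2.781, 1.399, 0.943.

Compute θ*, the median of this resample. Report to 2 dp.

θ* = 2.73

Sorted: 0.943, 1.399, 1.399, 2.733, 2.781, 4.217, 5.364
Median = middle value = 2.73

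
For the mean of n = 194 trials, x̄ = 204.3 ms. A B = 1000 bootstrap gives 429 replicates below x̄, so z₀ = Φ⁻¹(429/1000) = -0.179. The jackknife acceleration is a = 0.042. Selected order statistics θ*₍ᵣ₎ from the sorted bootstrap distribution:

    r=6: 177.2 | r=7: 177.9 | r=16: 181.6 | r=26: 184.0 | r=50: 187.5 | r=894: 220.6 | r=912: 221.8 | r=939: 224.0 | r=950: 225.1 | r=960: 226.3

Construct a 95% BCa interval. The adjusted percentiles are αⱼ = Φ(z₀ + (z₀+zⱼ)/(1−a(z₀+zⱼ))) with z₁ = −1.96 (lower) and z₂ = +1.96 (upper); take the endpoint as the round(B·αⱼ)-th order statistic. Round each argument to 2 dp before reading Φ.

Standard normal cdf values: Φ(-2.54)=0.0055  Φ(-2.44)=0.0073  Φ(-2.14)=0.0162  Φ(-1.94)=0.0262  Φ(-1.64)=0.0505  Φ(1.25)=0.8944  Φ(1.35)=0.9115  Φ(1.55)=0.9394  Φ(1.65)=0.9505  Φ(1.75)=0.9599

(181.6, 226.3)

Lower: z₀ + z₁ = -0.179 + (-1.960) = -2.139; 1 − a(z₀+z₁) = 1 − (0.042)(-2.139) = 1.0898; argument = -0.179 + (-2.139)/1.0898 = -2.1417 → -2.14.
α₁ = Φ(-2.14) = 0.0162; rank = round(1000 × 0.0162) = 16; θ*₍16₎ = 181.6.
Upper: z₀ + z₂ = 1.781; 1 − a(z₀+z₂) = 0.9252; argument = 1.7460 → 1.75; α₂ = 0.9599; rank = 960; θ*₍960₎ = 226.3.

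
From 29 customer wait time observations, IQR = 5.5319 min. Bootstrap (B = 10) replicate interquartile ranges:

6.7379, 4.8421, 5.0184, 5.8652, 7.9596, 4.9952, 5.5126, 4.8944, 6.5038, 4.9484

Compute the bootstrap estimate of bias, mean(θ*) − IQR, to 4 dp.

mean(θ*) = (6.7379 + 4.8421 + 5.0184 + 5.8652 + 7.9596 + 4.9952 + 5.5126 + 4.8944 + 6.5038 + 4.9484) / 10 = 5.72776
bias = 5.72776 − 5.5319

bias = +0.1959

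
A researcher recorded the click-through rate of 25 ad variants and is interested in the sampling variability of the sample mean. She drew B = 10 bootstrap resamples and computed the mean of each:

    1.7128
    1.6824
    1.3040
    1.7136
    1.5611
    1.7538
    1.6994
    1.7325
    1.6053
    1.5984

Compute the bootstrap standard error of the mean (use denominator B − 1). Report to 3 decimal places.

SE* = 0.133

Bootstrap SE is the standard deviation of the 10 replicate means.
Mean of replicates: (1.7128 + 1.6824 + 1.3040 + 1.7136 + 1.5611 + 1.7538 + 1.6994 + 1.7325 + 1.6053 + 1.5984) / 10 = 16.36330 / 10 = 1.63633
Sum of squared deviations: (+0.07647)² + (+0.04607)² + (−0.33233)² + (+0.07727)² + (−0.07523)² + (+0.11747)² + (+0.06307)² + (+0.09617)² + (−0.03103)² + (−0.03793)² = 0.15947
Variance = 0.15947 / 9 = 0.01772
SE* = √0.01772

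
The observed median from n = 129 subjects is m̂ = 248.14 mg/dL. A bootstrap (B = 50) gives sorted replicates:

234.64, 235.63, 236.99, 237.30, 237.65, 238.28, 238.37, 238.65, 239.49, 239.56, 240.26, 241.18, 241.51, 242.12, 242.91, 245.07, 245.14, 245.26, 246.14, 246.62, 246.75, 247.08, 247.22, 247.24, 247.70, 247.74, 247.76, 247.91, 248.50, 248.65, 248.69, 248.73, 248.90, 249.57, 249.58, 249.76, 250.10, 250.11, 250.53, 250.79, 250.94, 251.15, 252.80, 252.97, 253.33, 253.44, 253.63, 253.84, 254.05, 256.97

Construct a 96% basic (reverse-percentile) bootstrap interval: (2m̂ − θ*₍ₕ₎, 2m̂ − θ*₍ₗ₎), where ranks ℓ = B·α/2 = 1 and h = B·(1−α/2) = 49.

Percentile endpoints at ranks 1 and 49: θ*₍1₎ = 234.64, θ*₍49₎ = 254.05.
Basic interval reflects these around m̂:
  lower = 2 × 248.14 − 254.05 = 242.23
  upper = 2 × 248.14 − 234.64 = 261.64

(242.23, 261.64)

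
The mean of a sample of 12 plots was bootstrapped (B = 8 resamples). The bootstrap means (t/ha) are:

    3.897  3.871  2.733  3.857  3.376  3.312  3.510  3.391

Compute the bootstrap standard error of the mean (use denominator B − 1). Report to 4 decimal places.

Bootstrap SE is the standard deviation of the 8 replicate means.
Mean of replicates: (3.897 + 3.871 + 2.733 + 3.857 + 3.376 + 3.312 + 3.510 + 3.391) / 8 = 27.94700 / 8 = 3.49337
Sum of squared deviations: (+0.40362)² + (+0.37763)² + (−0.76037)² + (+0.36363)² + (−0.11738)² + (−0.18138)² + (+0.01662)² + (−0.10237)² = 1.07334
Variance = 1.07334 / 7 = 0.15333
SE* = √0.15333

SE* = 0.3916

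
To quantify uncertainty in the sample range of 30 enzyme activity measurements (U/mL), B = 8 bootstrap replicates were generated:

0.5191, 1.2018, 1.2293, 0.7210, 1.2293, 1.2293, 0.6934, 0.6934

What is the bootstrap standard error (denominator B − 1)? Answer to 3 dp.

Bootstrap SE is the standard deviation of the 8 replicate ranges.
Mean of replicates: (0.5191 + 1.2018 + 1.2293 + 0.7210 + 1.2293 + 1.2293 + 0.6934 + 0.6934) / 8 = 7.51660 / 8 = 0.93958
Sum of squared deviations: (−0.42048)² + (+0.26222)² + (+0.28973)² + (−0.21858)² + (+0.28973)² + (+0.28973)² + (−0.24618)² + (−0.24618)² = 0.66636
Variance = 0.66636 / 7 = 0.09519
SE* = √0.09519

SE* = 0.309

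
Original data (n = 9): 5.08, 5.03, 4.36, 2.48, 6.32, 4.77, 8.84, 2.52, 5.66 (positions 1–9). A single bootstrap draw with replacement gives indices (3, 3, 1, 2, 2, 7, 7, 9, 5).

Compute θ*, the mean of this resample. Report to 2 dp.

Resample values: 4.36, 4.36, 5.08, 5.03, 5.03, 8.84, 8.84, 5.66, 6.32.
Mean = (4.36 + 4.36 + 5.08 + 5.03 + 5.03 + 8.84 + 8.84 + 5.66 + 6.32) / 9 = 53.520 / 9 = 5.95

θ* = 5.95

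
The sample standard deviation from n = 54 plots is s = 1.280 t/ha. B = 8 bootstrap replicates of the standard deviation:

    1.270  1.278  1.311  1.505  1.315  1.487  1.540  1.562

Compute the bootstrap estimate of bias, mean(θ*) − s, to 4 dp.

bias = +0.1285

mean(θ*) = (1.270 + 1.278 + 1.311 + 1.505 + 1.315 + 1.487 + 1.540 + 1.562) / 8 = 1.40850
bias = 1.40850 − 1.280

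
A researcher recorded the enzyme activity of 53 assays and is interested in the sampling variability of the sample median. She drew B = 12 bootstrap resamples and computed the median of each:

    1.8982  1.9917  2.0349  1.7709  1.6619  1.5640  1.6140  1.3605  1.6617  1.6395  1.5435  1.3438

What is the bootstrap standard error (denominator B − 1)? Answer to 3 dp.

Bootstrap SE is the standard deviation of the 12 replicate medians.
Mean of replicates: (1.8982 + 1.9917 + 2.0349 + 1.7709 + 1.6619 + 1.5640 + 1.6140 + 1.3605 + 1.6617 + 1.6395 + 1.5435 + 1.3438) / 12 = 20.08460 / 12 = 1.67372
Sum of squared deviations: (+0.22448)² + (+0.31798)² + (+0.36118)² + (+0.09718)² + (−0.01182)² + (−0.10972)² + (−0.05972)² + (−0.31322)² + (−0.01202)² + (−0.03422)² + (−0.13022)² + (−0.32992)² = 0.53237
Variance = 0.53237 / 11 = 0.04840
SE* = √0.04840

SE* = 0.220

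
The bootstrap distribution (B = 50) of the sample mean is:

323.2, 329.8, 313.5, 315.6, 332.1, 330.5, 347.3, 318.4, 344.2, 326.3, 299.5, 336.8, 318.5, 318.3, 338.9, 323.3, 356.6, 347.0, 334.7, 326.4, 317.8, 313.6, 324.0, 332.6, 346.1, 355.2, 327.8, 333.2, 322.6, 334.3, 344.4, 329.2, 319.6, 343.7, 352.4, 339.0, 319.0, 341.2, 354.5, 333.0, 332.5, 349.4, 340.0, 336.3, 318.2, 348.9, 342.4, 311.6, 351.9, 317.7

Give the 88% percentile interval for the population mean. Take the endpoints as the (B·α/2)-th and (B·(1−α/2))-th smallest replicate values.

Sorted replicates: 299.5, 311.6, 313.5, 313.6, 315.6, 317.7, 317.8, 318.2, 318.3, 318.4, 318.5, 319.0, 319.6, 322.6, 323.2, 323.3, 324.0, 326.3, 326.4, 327.8, 329.2, 329.8, 330.5, 332.1, 332.5, 332.6, 333.0, 333.2, 334.3, 334.7, 336.3, 336.8, 338.9, 339.0, 340.0, 341.2, 342.4, 343.7, 344.2, 344.4, 346.1, 347.0, 347.3, 348.9, 349.4, 351.9, 352.4, 354.5, 355.2, 356.6
α = 0.12; lower rank = 50 × 0.060 = 3; upper rank = 50 × 0.940 = 47.
The 3rd smallest replicate is 313.5; the 47th is 352.4.

(313.5, 352.4)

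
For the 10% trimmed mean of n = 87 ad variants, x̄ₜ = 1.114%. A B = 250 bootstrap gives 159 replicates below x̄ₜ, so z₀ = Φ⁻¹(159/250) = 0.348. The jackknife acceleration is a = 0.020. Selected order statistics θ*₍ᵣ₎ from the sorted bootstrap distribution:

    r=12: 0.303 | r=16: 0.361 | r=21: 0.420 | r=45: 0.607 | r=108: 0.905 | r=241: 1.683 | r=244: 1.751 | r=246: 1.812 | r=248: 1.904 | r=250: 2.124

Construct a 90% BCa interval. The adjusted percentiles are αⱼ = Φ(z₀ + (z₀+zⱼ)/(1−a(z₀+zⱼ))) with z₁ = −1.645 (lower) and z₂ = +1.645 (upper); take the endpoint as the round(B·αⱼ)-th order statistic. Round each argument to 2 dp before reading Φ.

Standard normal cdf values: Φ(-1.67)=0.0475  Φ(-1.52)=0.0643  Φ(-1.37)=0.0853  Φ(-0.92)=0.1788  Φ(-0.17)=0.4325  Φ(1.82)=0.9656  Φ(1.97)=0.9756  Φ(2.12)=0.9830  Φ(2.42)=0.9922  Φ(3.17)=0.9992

Lower: z₀ + z₁ = 0.348 + (-1.645) = -1.297; 1 − a(z₀+z₁) = 1 − (0.020)(-1.297) = 1.0259; argument = 0.348 + (-1.297)/1.0259 = -0.9162 → -0.92.
α₁ = Φ(-0.92) = 0.1788; rank = round(250 × 0.1788) = 45; θ*₍45₎ = 0.607.
Upper: z₀ + z₂ = 1.993; 1 − a(z₀+z₂) = 0.9601; argument = 2.4237 → 2.42; α₂ = 0.9922; rank = 248; θ*₍248₎ = 1.904.

(0.607, 1.904)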